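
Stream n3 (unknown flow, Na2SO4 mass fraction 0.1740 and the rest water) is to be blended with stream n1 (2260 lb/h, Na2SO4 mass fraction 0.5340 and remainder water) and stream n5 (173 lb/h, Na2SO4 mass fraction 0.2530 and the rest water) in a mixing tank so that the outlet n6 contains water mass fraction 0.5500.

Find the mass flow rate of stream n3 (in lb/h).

Let n3 be the unknown flow. Total out = 2433 + n3.
water balance: 1182.4 + 0.826·n3 = 0.550·(2433 + n3)
(0.826 − 0.550)·n3 = 0.550×2433 − 1182.4 = 155.76
n3 = 155.76 / 0.276 = 564.34 lb/h

564.3 lb/h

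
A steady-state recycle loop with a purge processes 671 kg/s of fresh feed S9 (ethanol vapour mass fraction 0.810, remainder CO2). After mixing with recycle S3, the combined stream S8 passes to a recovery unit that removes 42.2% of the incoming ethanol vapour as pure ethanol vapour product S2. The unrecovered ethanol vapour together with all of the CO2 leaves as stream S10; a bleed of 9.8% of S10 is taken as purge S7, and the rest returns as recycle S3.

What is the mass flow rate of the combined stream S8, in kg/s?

2436 kg/s

CO2 enters only via S9 and leaves only via the purge: 671×0.190 = 0.098×(CO2 in S10), and the recovery unit passes all CO2, so CO2 in S8 = CO2 in S10 = 1300.9 kg/s.
ethanol vapour in S8: m_A = 671×0.810 + (1−0.098)·(1−0.422)·m_A, so m_A = 543.51/0.4786 = 1135.5 kg/s.
S8 = 1135.5 + 1300.9 = 2436.4 kg/s.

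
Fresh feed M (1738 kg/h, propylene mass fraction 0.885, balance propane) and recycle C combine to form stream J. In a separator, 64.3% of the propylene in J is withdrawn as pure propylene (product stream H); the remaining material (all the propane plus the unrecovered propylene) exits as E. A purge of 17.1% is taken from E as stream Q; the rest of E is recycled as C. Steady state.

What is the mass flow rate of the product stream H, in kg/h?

1405 kg/h

propylene in J: m_A = 1738×0.885 + (1−0.171)·(1−0.643)·m_A, so m_A = 1538.1/0.7040 = 2184.7 kg/h.
Product H = 0.643×2184.7 = 1404.8 kg/h.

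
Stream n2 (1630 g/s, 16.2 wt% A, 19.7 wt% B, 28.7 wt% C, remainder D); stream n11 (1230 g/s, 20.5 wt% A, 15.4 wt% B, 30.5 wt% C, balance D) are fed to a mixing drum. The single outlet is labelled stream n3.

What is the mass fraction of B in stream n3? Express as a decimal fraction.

0.1785

Total flow out = 1630 + 1230 = 2860 g/s.
B in = 1630×0.197 + 1230×0.154 = 510.53 g/s.
B mass fraction in n3 = 510.53/2860 = 0.1785.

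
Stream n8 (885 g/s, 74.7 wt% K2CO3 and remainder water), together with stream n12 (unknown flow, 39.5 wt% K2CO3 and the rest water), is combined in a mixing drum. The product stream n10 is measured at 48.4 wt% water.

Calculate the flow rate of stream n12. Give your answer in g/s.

Let n12 be the unknown flow. Total out = 885 + n12.
water balance: 223.91 + 0.605·n12 = 0.484·(885 + n12)
(0.605 − 0.484)·n12 = 0.484×885 − 223.91 = 204.43
n12 = 204.43 / 0.121 = 1689.5 g/s

1690 g/s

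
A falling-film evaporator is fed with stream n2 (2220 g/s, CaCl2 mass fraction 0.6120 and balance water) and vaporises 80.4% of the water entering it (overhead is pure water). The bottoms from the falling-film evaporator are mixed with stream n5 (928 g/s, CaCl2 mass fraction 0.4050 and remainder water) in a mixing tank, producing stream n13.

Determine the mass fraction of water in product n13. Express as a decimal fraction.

0.2936

Vapour removed = 0.804×0.388×2220 = 692.53 g/s; concentrate = 1527.5 g/s.
water reaching the mixer = 168.83 (from concentrate) + 928×0.595 = 720.99 g/s.
Product flow = 1527.5 + 928 = 2455.5 g/s; water fraction = 0.2936.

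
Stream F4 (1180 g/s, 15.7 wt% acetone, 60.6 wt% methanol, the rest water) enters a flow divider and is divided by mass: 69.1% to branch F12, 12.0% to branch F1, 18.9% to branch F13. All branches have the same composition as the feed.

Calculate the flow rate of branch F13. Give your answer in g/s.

223 g/s

Branch F13 flow = 0.189×1180 = 223.02 g/s.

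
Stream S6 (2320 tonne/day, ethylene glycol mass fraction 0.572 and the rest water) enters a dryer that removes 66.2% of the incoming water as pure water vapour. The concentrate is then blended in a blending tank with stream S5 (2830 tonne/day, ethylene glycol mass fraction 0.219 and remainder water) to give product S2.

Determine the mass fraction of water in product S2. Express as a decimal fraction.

0.567

Vapour removed = 0.662×0.428×2320 = 657.34 tonne/day; concentrate = 1662.7 tonne/day.
water reaching the mixer = 335.62 (from concentrate) + 2830×0.781 = 2545.9 tonne/day.
Product flow = 1662.7 + 2830 = 4492.7 tonne/day; water fraction = 0.567.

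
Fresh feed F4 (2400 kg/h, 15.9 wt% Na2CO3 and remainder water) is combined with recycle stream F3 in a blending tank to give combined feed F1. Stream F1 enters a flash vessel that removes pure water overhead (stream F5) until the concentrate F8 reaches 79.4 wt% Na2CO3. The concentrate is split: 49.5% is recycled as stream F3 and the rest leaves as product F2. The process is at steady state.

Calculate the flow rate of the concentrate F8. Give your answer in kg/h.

951.7 kg/h

Overall Na2CO3 balance (none leaves overhead): Na2CO3 in fresh feed = Na2CO3 in product, i.e. 2400×0.159 = (1−0.495)·F8·0.794.
F8 = 381.6/(0.794×0.505) = 951.69 kg/h.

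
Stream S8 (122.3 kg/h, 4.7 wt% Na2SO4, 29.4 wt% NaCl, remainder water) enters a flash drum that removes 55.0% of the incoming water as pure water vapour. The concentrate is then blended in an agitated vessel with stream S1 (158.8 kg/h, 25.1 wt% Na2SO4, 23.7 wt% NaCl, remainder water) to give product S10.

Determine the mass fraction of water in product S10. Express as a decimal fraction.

0.497

Vapour removed = 0.550×0.659×122.3 = 44.328 kg/h; concentrate = 77.972 kg/h.
water reaching the mixer = 36.268 (from concentrate) + 158.8×0.512 = 117.57 kg/h.
Product flow = 77.972 + 158.8 = 236.77 kg/h; water fraction = 0.497.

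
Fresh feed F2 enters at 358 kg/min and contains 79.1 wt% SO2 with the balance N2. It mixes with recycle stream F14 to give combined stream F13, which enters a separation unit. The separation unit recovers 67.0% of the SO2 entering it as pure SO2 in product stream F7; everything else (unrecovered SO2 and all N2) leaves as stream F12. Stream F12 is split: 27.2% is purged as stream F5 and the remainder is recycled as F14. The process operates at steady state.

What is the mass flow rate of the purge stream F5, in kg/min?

108.3 kg/min

N2 enters only via F2 and leaves only via the purge: 358×0.209 = 0.272×(N2 in F12), and the separation unit passes all N2, so N2 in F13 = N2 in F12 = 275.08 kg/min.
SO2 in F13: m_A = 358×0.791 + (1−0.272)·(1−0.670)·m_A, so m_A = 283.18/0.7598 = 372.72 kg/min.
F12 = (1−0.670)×372.72 + 275.08 = 398.08 kg/min.
Purge F5 = 0.272×398.08 = 108.28 kg/min.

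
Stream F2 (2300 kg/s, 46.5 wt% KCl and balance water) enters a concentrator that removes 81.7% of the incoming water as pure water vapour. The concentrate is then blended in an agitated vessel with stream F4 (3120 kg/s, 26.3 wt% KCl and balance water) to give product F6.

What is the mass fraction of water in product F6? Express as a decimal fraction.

Vapour removed = 0.817×0.535×2300 = 1005.3 kg/s; concentrate = 1294.7 kg/s.
water reaching the mixer = 225.18 (from concentrate) + 3120×0.737 = 2524.6 kg/s.
Product flow = 1294.7 + 3120 = 4414.7 kg/s; water fraction = 0.572.

0.572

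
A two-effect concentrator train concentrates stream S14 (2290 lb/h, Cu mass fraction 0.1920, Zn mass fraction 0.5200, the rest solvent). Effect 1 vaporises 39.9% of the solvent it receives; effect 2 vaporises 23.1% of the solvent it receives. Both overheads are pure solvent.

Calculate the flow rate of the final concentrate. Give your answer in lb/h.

1935 lb/h

solvent in feed = 2290×0.288 = 659.52 lb/h.
After stage 1: solvent left = (1−0.399)×659.52 = 396.37; stream total = 2026.9 lb/h.
After stage 2: solvent left = (1−0.231)×396.37 = 304.81; final concentrate = 1935.3 lb/h.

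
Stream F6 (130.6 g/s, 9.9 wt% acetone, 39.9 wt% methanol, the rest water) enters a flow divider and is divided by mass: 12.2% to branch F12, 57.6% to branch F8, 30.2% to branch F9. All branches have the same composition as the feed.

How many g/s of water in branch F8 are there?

Branch F8 total = 0.576×130.6 = 75.226 g/s.
water in F8 = 0.502×75.226 = 37.763 g/s.

37.76 g/s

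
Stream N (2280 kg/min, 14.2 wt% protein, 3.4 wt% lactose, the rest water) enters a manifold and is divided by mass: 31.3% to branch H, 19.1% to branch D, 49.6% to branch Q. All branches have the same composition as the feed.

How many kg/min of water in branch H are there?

Branch H total = 0.313×2280 = 713.64 kg/min.
water in H = 0.824×713.64 = 588.04 kg/min.

588 kg/min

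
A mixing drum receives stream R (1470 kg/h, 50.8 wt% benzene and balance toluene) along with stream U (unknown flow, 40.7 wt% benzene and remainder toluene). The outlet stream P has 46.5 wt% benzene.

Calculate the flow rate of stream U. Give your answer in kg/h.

1090 kg/h

Let U be the unknown flow. Total out = 1470 + U.
benzene balance: 746.76 + 0.407·U = 0.465·(1470 + U)
(0.407 − 0.465)·U = 0.465×1470 − 746.76 = -63.21
U = -63.21 / -0.058 = 1089.8 kg/h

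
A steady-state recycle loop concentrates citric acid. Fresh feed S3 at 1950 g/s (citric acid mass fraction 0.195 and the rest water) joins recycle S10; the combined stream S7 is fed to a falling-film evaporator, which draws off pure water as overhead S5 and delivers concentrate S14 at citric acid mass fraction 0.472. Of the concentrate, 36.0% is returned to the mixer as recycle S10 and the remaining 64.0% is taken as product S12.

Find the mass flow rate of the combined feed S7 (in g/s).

Overall citric acid balance (none leaves overhead): citric acid in fresh feed = citric acid in product, i.e. 1950×0.195 = (1−0.360)·S14·0.472.
S14 = 380.25/(0.472×0.640) = 1258.8 g/s.
Recycle S10 = 0.360×1258.8 = 453.16 g/s.
Combined feed S7 = 1950 + 453.16 = 2403.2 g/s.

2403 g/s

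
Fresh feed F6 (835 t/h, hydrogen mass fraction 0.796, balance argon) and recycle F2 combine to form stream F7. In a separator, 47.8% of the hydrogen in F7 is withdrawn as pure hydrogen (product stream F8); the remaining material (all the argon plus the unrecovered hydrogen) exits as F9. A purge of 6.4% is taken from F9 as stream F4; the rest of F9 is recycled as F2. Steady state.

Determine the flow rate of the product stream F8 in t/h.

621.2 t/h

hydrogen in F7: m_A = 835×0.796 + (1−0.064)·(1−0.478)·m_A, so m_A = 664.66/0.5114 = 1299.7 t/h.
Product F8 = 0.478×1299.7 = 621.24 t/h.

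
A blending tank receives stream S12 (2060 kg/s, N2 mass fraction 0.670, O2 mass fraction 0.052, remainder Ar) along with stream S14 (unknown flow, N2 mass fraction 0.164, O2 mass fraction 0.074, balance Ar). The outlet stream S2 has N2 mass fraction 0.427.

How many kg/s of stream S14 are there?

1903 kg/s

Let S14 be the unknown flow. Total out = 2060 + S14.
N2 balance: 1380.2 + 0.164·S14 = 0.427·(2060 + S14)
(0.164 − 0.427)·S14 = 0.427×2060 − 1380.2 = -500.58
S14 = -500.58 / -0.263 = 1903.3 kg/s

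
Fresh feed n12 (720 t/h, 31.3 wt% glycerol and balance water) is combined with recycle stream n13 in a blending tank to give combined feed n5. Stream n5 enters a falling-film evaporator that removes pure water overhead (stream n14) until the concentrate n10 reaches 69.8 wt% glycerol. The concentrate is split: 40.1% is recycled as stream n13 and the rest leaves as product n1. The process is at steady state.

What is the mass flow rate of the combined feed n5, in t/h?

Overall glycerol balance (none leaves overhead): glycerol in fresh feed = glycerol in product, i.e. 720×0.313 = (1−0.401)·n10·0.698.
n10 = 225.36/(0.698×0.599) = 539.01 t/h.
Recycle n13 = 0.401×539.01 = 216.14 t/h.
Combined feed n5 = 720 + 216.14 = 936.14 t/h.

936.1 t/h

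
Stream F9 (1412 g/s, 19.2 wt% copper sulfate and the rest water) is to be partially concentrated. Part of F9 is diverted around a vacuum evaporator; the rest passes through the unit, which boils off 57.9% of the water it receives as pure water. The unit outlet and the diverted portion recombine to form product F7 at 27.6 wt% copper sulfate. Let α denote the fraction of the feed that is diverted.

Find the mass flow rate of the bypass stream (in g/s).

All 1412×0.192 = 271.1 g/s of copper sulfate reaches F7, so F7 = 271.1/0.276 = 982.26 g/s and vapour = 429.74 g/s.
The evaporator receives (1−α)·1412 of feed at 0.808 water and removes 0.579 of that water:
0.579×0.808×(1−α)×1412 = 429.74
(1−α) = 429.74/660.58 = 0.6505;  α = 0.3495.
Bypass flow = 0.3495×1412 = 493.42 g/s.

493.4 g/s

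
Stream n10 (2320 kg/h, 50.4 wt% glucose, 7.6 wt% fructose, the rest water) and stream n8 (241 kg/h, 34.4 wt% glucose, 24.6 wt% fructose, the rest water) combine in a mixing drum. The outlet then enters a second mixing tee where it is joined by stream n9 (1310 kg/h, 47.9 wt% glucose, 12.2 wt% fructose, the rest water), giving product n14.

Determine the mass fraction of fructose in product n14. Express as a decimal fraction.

Overall, product flow = 3871 kg/h.
fructose in = 2320×0.076 + 241×0.246 + 1310×0.122 = 395.43 kg/h.
fructose fraction in n14 = 0.102.

0.102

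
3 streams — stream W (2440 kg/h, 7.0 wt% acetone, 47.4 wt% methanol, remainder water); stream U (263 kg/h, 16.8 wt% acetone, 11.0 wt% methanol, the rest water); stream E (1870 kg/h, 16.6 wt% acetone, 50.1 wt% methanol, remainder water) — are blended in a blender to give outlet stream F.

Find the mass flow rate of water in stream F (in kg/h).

water out = water in = 2440×0.456 + 263×0.722 + 1870×0.333 = 1925.2 kg/h.

1925 kg/h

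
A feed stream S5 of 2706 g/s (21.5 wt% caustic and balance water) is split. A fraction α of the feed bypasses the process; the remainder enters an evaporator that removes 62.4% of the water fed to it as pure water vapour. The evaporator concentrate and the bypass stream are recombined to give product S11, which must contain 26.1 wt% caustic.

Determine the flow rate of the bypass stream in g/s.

1732 g/s

All 2706×0.215 = 581.79 g/s of caustic reaches S11, so S11 = 581.79/0.261 = 2229.1 g/s and vapour = 476.92 g/s.
The evaporator receives (1−α)·2706 of feed at 0.785 water and removes 0.624 of that water:
0.624×0.785×(1−α)×2706 = 476.92
(1−α) = 476.92/1325.5 = 0.3598;  α = 0.6402.
Bypass flow = 0.6402×2706 = 1732.4 g/s.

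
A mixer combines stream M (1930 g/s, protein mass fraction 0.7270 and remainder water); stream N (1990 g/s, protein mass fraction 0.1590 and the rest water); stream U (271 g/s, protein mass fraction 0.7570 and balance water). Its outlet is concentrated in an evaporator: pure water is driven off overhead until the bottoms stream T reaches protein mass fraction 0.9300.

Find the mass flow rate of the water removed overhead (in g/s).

protein entering = 1930×0.727 + 1990×0.159 + 271×0.757 = 1924.7 g/s.
All protein reports to T, so T = 1924.7/0.930 = 2069.5 g/s.
Total feed = 4191 g/s; overhead = 4191 − 2069.5 = 2121.5 g/s.

2121 g/s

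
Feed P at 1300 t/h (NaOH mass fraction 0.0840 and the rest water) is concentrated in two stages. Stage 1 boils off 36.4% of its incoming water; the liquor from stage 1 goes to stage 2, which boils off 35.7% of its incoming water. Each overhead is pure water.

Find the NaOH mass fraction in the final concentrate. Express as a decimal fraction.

0.1832

water in feed = 1300×0.916 = 1190.8 t/h.
After stage 1: water left = (1−0.364)×1190.8 = 757.35; stream total = 866.55 t/h.
After stage 2: water left = (1−0.357)×757.35 = 486.98; final concentrate = 596.18 t/h.
NaOH fraction = 109.2/596.18 = 0.1832.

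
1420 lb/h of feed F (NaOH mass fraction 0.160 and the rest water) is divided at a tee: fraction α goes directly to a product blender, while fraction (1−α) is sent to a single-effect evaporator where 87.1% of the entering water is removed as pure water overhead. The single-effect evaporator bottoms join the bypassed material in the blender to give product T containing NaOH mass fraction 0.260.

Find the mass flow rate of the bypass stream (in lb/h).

673.5 lb/h

All 1420×0.160 = 227.2 lb/h of NaOH reaches T, so T = 227.2/0.260 = 873.85 lb/h and vapour = 546.15 lb/h.
The evaporator receives (1−α)·1420 of feed at 0.840 water and removes 0.871 of that water:
0.871×0.840×(1−α)×1420 = 546.15
(1−α) = 546.15/1038.9 = 0.5257;  α = 0.4743.
Bypass flow = 0.4743×1420 = 673.52 lb/h.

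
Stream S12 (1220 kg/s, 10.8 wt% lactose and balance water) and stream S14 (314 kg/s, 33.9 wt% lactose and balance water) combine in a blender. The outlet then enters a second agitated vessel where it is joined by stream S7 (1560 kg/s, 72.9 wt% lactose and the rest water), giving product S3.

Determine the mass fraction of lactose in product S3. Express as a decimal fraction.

Overall, product flow = 3094 kg/s.
lactose in = 1220×0.108 + 314×0.339 + 1560×0.729 = 1375.4 kg/s.
lactose fraction in S3 = 0.4446.

0.4446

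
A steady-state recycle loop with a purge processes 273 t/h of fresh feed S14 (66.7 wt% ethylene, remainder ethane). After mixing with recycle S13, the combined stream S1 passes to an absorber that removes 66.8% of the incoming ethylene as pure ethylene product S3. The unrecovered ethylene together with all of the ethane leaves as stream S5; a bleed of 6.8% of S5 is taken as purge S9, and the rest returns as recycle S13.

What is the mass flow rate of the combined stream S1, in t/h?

1601 t/h

ethane enters only via S14 and leaves only via the purge: 273×0.333 = 0.068×(ethane in S5), and the absorber passes all ethane, so ethane in S1 = ethane in S5 = 1336.9 t/h.
ethylene in S1: m_A = 273×0.667 + (1−0.068)·(1−0.668)·m_A, so m_A = 182.09/0.6906 = 263.68 t/h.
S1 = 263.68 + 1336.9 = 1600.6 t/h.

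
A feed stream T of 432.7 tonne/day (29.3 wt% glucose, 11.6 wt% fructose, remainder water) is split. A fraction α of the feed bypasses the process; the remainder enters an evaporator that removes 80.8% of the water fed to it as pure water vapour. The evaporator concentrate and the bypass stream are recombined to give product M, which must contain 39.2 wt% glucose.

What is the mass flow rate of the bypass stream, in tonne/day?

203.9 tonne/day

All 432.7×0.293 = 126.78 tonne/day of glucose reaches M, so M = 126.78/0.392 = 323.42 tonne/day and vapour = 109.28 tonne/day.
The evaporator receives (1−α)·432.7 of feed at 0.591 water and removes 0.808 of that water:
0.808×0.591×(1−α)×432.7 = 109.28
(1−α) = 109.28/206.63 = 0.5289;  α = 0.4711.
Bypass flow = 0.4711×432.7 = 203.86 tonne/day.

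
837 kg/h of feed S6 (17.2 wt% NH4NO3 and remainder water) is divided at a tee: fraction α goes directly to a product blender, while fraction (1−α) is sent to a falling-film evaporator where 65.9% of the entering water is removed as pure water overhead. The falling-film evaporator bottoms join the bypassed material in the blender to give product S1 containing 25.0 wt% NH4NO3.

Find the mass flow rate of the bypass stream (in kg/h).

All 837×0.172 = 143.96 kg/h of NH4NO3 reaches S1, so S1 = 143.96/0.250 = 575.86 kg/h and vapour = 261.14 kg/h.
The evaporator receives (1−α)·837 of feed at 0.828 water and removes 0.659 of that water:
0.659×0.828×(1−α)×837 = 261.14
(1−α) = 261.14/456.71 = 0.5718;  α = 0.4282.
Bypass flow = 0.4282×837 = 358.41 kg/h.

358.4 kg/h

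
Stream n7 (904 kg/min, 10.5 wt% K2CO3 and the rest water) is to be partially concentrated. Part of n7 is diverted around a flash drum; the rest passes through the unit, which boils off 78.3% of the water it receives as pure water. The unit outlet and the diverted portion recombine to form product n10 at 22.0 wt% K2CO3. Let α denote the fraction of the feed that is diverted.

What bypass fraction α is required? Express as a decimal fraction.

All 904×0.105 = 94.92 kg/min of K2CO3 reaches n10, so n10 = 94.92/0.220 = 431.45 kg/min and vapour = 472.55 kg/min.
The evaporator receives (1−α)·904 of feed at 0.895 water and removes 0.783 of that water:
0.783×0.895×(1−α)×904 = 472.55
(1−α) = 472.55/633.51 = 0.7459;  α = 0.2541.

0.254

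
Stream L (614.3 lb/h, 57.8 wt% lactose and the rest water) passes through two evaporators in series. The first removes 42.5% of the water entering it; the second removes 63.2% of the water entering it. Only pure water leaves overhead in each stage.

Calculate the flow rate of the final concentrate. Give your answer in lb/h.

water in feed = 614.3×0.422 = 259.23 lb/h.
After stage 1: water left = (1−0.425)×259.23 = 149.06; stream total = 504.13 lb/h.
After stage 2: water left = (1−0.632)×149.06 = 54.854; final concentrate = 409.92 lb/h.

409.9 lb/h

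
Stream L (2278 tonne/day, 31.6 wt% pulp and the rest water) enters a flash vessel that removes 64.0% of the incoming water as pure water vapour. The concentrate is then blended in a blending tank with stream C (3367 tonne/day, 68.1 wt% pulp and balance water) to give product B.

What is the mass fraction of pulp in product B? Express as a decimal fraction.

Vapour removed = 0.640×0.684×2278 = 997.22 tonne/day; concentrate = 1280.8 tonne/day.
pulp reaching the mixer = 719.85 (from concentrate) + 3367×0.681 = 3012.8 tonne/day.
Product flow = 1280.8 + 3367 = 4647.8 tonne/day; pulp fraction = 0.648.

0.648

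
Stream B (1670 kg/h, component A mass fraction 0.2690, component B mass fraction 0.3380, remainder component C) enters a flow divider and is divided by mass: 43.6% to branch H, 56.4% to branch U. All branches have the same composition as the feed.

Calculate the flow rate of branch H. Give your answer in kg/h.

728.1 kg/h

Branch H flow = 0.436×1670 = 728.12 kg/h.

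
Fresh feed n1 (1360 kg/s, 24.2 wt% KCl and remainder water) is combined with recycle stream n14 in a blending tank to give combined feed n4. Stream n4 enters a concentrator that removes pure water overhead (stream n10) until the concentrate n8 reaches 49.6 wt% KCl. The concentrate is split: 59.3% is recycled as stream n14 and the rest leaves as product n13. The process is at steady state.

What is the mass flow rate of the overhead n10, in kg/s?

Overall KCl balance (none leaves overhead): KCl in fresh feed = KCl in product, i.e. 1360×0.242 = (1−0.593)·n8·0.496.
n8 = 329.12/(0.496×0.407) = 1630.3 kg/s.
Recycle n14 = 0.593×1630.3 = 966.79 kg/s.
Combined feed n4 = 1360 + 966.79 = 2326.8 kg/s.
Overhead n10 = n4 − n8 = 2326.8 − 1630.3 = 696.45 kg/s.

696.5 kg/s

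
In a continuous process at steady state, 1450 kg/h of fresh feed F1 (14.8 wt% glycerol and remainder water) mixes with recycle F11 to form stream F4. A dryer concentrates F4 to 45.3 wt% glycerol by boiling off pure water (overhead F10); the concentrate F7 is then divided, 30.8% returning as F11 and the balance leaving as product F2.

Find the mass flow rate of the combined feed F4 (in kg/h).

1661 kg/h

Overall glycerol balance (none leaves overhead): glycerol in fresh feed = glycerol in product, i.e. 1450×0.148 = (1−0.308)·F7·0.453.
F7 = 214.6/(0.453×0.692) = 684.58 kg/h.
Recycle F11 = 0.308×684.58 = 210.85 kg/h.
Combined feed F4 = 1450 + 210.85 = 1660.9 kg/h.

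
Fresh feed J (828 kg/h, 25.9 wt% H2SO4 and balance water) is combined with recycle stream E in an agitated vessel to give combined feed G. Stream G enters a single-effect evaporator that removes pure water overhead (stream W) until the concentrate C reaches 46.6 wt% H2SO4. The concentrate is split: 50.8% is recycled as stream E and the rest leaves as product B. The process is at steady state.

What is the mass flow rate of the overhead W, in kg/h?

367.8 kg/h

Overall H2SO4 balance (none leaves overhead): H2SO4 in fresh feed = H2SO4 in product, i.e. 828×0.259 = (1−0.508)·C·0.466.
C = 214.45/(0.466×0.492) = 935.36 kg/h.
Recycle E = 0.508×935.36 = 475.16 kg/h.
Combined feed G = 828 + 475.16 = 1303.2 kg/h.
Overhead W = G − C = 1303.2 − 935.36 = 367.8 kg/h.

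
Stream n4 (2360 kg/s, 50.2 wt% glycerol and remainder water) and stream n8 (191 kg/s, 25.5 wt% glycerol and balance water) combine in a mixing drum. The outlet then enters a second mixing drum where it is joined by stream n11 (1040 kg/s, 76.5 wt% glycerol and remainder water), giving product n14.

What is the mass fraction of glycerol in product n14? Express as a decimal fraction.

Overall, product flow = 3591 kg/s.
glycerol in = 2360×0.502 + 191×0.255 + 1040×0.765 = 2029 kg/s.
glycerol fraction in n14 = 0.565.

0.565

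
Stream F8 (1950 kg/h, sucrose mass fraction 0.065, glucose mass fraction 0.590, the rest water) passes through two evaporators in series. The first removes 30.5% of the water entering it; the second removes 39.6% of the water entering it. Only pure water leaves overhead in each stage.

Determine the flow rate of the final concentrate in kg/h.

1560 kg/h

water in feed = 1950×0.345 = 672.75 kg/h.
After stage 1: water left = (1−0.305)×672.75 = 467.56; stream total = 1744.8 kg/h.
After stage 2: water left = (1−0.396)×467.56 = 282.41; final concentrate = 1559.7 kg/h.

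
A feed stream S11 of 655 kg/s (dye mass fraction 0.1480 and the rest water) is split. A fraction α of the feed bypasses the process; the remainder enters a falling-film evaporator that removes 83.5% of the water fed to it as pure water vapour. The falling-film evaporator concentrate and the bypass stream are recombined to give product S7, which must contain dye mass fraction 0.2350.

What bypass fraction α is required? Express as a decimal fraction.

0.480

All 655×0.148 = 96.94 kg/s of dye reaches S7, so S7 = 96.94/0.235 = 412.51 kg/s and vapour = 242.49 kg/s.
The evaporator receives (1−α)·655 of feed at 0.852 water and removes 0.835 of that water:
0.835×0.852×(1−α)×655 = 242.49
(1−α) = 242.49/465.98 = 0.5204;  α = 0.4796.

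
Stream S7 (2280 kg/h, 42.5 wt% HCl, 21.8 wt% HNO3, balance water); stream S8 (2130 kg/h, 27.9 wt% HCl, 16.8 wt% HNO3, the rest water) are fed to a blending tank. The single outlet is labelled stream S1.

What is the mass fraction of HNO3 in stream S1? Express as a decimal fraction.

0.194

Total flow out = 2280 + 2130 = 4410 kg/h.
HNO3 in = 2280×0.218 + 2130×0.168 = 854.88 kg/h.
HNO3 mass fraction in S1 = 854.88/4410 = 0.194.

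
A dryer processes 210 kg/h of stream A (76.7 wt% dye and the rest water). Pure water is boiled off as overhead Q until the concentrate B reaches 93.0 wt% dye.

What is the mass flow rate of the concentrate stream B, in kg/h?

dye is conserved: 210×0.767 = 161.07 kg/h all reports to the concentrate.
Concentrate = 161.07/(target fraction) = 173.19 kg/h.

173.2 kg/h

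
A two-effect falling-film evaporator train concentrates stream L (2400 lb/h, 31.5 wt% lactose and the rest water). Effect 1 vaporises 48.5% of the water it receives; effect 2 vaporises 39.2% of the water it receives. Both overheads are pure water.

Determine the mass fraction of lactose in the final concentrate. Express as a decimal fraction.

water in feed = 2400×0.685 = 1644 lb/h.
After stage 1: water left = (1−0.485)×1644 = 846.66; stream total = 1602.7 lb/h.
After stage 2: water left = (1−0.392)×846.66 = 514.77; final concentrate = 1270.8 lb/h.
lactose fraction = 756/1270.8 = 0.5949.

0.5949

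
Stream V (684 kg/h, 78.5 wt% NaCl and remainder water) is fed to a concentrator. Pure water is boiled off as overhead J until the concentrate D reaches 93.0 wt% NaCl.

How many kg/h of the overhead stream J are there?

NaCl is conserved: 684×0.785 = 536.94 kg/h all reports to the concentrate.
Concentrate = 536.94/(target fraction) = 577.35 kg/h.
Overhead = 684 − 577.35 = 106.65 kg/h.

106.6 kg/h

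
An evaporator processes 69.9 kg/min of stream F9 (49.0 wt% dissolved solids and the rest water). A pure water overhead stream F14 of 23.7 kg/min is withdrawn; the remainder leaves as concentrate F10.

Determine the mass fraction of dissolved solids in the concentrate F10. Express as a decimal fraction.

0.7414

dissolved solids is not removed: 69.9×0.490 = 34.251 kg/min of dissolved solids enters F10.
Concentrate = 69.9 − 23.7 = 46.2 kg/min.
Mass fraction = 34.251/46.2 = 0.7414.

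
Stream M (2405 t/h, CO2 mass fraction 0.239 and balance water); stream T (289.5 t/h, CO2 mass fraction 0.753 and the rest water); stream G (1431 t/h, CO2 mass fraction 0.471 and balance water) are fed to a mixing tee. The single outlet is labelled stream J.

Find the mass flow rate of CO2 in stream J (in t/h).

1467 t/h

CO2 out = CO2 in = 2405×0.239 + 289.5×0.753 + 1431×0.471 = 1466.8 t/h.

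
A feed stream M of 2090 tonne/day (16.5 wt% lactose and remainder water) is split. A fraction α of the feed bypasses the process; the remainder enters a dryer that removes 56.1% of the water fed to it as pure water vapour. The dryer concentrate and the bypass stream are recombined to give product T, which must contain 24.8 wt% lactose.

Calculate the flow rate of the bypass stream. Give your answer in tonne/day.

596.8 tonne/day

All 2090×0.165 = 344.85 tonne/day of lactose reaches T, so T = 344.85/0.248 = 1390.5 tonne/day and vapour = 699.48 tonne/day.
The evaporator receives (1−α)·2090 of feed at 0.835 water and removes 0.561 of that water:
0.561×0.835×(1−α)×2090 = 699.48
(1−α) = 699.48/979.03 = 0.7145;  α = 0.2855.
Bypass flow = 0.2855×2090 = 596.78 tonne/day.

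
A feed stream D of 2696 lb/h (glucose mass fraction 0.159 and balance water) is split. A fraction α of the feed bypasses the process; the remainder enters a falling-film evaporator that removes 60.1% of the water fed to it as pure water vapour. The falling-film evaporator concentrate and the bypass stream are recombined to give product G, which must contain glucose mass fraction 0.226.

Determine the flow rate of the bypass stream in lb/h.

1115 lb/h

All 2696×0.159 = 428.66 lb/h of glucose reaches G, so G = 428.66/0.226 = 1896.7 lb/h and vapour = 799.26 lb/h.
The evaporator receives (1−α)·2696 of feed at 0.841 water and removes 0.601 of that water:
0.601×0.841×(1−α)×2696 = 799.26
(1−α) = 799.26/1362.7 = 0.5865;  α = 0.4135.
Bypass flow = 0.4135×2696 = 1114.7 lb/h.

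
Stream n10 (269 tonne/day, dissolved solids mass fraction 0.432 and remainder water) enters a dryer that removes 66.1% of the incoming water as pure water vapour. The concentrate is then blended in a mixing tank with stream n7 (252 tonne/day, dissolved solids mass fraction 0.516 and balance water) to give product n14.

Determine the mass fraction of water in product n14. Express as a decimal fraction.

0.414

Vapour removed = 0.661×0.568×269 = 101 tonne/day; concentrate = 168 tonne/day.
water reaching the mixer = 51.796 (from concentrate) + 252×0.484 = 173.76 tonne/day.
Product flow = 168 + 252 = 420 tonne/day; water fraction = 0.414.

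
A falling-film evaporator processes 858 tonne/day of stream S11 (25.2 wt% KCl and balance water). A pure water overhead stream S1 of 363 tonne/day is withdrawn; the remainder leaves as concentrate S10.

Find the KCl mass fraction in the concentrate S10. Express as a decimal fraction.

KCl is not removed: 858×0.252 = 216.22 tonne/day of KCl enters S10.
Concentrate = 858 − 363 = 495 tonne/day.
Mass fraction = 216.22/495 = 0.437.

0.437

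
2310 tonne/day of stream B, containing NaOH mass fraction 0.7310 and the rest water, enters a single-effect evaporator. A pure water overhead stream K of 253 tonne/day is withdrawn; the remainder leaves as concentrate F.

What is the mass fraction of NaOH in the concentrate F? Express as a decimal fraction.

NaOH is not removed: 2310×0.731 = 1688.6 tonne/day of NaOH enters F.
Concentrate = 2310 − 253 = 2057 tonne/day.
Mass fraction = 1688.6/2057 = 0.8209.

0.8209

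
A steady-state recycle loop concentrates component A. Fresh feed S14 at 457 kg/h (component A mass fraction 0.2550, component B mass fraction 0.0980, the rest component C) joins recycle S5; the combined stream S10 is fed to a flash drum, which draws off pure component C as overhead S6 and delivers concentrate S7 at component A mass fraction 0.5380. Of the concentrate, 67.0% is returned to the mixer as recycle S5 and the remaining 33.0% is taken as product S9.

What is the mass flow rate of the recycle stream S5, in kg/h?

439.8 kg/h

Overall component A balance (none leaves overhead): component A in fresh feed = component A in product, i.e. 457×0.255 = (1−0.670)·S7·0.538.
S7 = 116.53/(0.538×0.330) = 656.39 kg/h.
Recycle S5 = 0.670×656.39 = 439.78 kg/h.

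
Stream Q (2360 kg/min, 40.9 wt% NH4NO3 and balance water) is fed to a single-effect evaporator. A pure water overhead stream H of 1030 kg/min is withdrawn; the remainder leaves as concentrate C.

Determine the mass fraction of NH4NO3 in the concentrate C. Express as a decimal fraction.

NH4NO3 is not removed: 2360×0.409 = 965.24 kg/min of NH4NO3 enters C.
Concentrate = 2360 − 1030 = 1330 kg/min.
Mass fraction = 965.24/1330 = 0.7257.

0.7257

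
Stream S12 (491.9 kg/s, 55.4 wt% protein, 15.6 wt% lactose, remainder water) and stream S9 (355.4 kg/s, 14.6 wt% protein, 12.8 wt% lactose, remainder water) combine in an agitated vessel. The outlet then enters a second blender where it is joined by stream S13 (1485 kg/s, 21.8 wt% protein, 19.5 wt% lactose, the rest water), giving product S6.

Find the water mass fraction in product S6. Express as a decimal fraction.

Overall, product flow = 2332.3 kg/s.
water in = 491.9×0.290 + 355.4×0.726 + 1485×0.587 = 1272.4 kg/s.
water fraction in S6 = 0.546.

0.546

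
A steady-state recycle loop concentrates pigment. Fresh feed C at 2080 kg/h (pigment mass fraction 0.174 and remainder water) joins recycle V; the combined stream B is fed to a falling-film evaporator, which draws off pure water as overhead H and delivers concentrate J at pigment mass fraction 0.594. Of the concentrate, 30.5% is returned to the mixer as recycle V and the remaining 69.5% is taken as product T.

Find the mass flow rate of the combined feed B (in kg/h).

Overall pigment balance (none leaves overhead): pigment in fresh feed = pigment in product, i.e. 2080×0.174 = (1−0.305)·J·0.594.
J = 361.92/(0.594×0.695) = 876.68 kg/h.
Recycle V = 0.305×876.68 = 267.39 kg/h.
Combined feed B = 2080 + 267.39 = 2347.4 kg/h.

2347 kg/h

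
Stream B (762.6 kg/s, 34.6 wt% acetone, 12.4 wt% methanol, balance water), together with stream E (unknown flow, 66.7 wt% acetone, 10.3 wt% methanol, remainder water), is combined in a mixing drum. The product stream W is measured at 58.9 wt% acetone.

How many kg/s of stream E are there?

2376 kg/s

Let E be the unknown flow. Total out = 762.6 + E.
acetone balance: 263.86 + 0.667·E = 0.589·(762.6 + E)
(0.667 − 0.589)·E = 0.589×762.6 − 263.86 = 185.31
E = 185.31 / 0.078 = 2375.8 kg/s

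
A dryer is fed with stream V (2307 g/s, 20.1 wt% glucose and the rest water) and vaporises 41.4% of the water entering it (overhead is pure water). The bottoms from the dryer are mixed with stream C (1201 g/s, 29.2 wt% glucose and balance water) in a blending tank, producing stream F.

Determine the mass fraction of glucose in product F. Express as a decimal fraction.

Vapour removed = 0.414×0.799×2307 = 763.12 g/s; concentrate = 1543.9 g/s.
glucose reaching the mixer = 463.71 (from concentrate) + 1201×0.292 = 814.4 g/s.
Product flow = 1543.9 + 1201 = 2744.9 g/s; glucose fraction = 0.2967.

0.2967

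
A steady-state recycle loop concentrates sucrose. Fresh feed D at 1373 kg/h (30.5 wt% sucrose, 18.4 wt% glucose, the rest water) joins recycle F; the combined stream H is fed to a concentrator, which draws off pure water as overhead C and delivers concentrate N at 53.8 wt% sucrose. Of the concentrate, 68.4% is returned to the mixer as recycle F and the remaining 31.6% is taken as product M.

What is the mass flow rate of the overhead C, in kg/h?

594.6 kg/h

Overall sucrose balance (none leaves overhead): sucrose in fresh feed = sucrose in product, i.e. 1373×0.305 = (1−0.684)·N·0.538.
N = 418.76/(0.538×0.316) = 2463.2 kg/h.
Recycle F = 0.684×2463.2 = 1684.8 kg/h.
Combined feed H = 1373 + 1684.8 = 3057.8 kg/h.
Overhead C = H − N = 3057.8 − 2463.2 = 594.63 kg/h.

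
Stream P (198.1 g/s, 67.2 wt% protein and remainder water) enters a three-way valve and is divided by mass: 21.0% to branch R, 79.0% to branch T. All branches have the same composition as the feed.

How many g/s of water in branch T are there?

Branch T total = 0.790×198.1 = 156.5 g/s.
water in T = 0.328×156.5 = 51.332 g/s.

51.33 g/s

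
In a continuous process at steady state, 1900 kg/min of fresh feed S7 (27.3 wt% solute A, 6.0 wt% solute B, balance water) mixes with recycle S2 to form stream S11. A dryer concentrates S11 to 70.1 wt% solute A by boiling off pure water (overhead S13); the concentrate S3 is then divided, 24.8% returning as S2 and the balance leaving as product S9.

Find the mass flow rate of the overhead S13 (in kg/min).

Overall solute A balance (none leaves overhead): solute A in fresh feed = solute A in product, i.e. 1900×0.273 = (1−0.248)·S3·0.701.
S3 = 518.7/(0.701×0.752) = 983.97 kg/min.
Recycle S2 = 0.248×983.97 = 244.02 kg/min.
Combined feed S11 = 1900 + 244.02 = 2144 kg/min.
Overhead S13 = S11 − S3 = 2144 − 983.97 = 1160.1 kg/min.

1160 kg/min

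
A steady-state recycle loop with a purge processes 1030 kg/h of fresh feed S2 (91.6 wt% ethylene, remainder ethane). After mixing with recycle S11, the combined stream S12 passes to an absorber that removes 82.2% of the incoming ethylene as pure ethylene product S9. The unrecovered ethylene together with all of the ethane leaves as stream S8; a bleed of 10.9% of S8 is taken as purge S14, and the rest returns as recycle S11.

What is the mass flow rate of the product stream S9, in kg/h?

ethylene in S12: m_A = 1030×0.916 + (1−0.109)·(1−0.822)·m_A, so m_A = 943.48/0.8414 = 1121.3 kg/h.
Product S9 = 0.822×1121.3 = 921.72 kg/h.

921.7 kg/h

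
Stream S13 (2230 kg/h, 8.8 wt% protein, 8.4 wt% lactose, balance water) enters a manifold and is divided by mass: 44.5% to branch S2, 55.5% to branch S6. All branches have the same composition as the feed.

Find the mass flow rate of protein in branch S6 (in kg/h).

108.9 kg/h

Branch S6 total = 0.555×2230 = 1237.7 kg/h.
protein in S6 = 0.088×1237.7 = 108.91 kg/h.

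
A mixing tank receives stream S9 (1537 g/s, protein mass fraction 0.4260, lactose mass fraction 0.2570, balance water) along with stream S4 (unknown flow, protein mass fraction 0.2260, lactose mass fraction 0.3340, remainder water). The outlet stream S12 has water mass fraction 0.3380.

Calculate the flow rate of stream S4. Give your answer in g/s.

Let S4 be the unknown flow. Total out = 1537 + S4.
water balance: 487.23 + 0.440·S4 = 0.338·(1537 + S4)
(0.440 − 0.338)·S4 = 0.338×1537 − 487.23 = 32.277
S4 = 32.277 / 0.102 = 316.44 g/s

316.4 g/s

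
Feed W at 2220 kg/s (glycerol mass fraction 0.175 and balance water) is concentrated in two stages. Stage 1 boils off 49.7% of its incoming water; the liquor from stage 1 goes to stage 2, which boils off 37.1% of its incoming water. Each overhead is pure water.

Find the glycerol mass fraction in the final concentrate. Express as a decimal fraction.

0.401

water in feed = 2220×0.825 = 1831.5 kg/s.
After stage 1: water left = (1−0.497)×1831.5 = 921.24; stream total = 1309.7 kg/s.
After stage 2: water left = (1−0.371)×921.24 = 579.46; final concentrate = 967.96 kg/s.
glycerol fraction = 388.5/967.96 = 0.401.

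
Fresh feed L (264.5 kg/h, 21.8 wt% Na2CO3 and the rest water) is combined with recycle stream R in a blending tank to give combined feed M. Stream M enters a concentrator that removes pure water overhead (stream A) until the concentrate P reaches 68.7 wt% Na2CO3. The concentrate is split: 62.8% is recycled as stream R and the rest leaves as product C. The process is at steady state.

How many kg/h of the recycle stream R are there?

141.7 kg/h

Overall Na2CO3 balance (none leaves overhead): Na2CO3 in fresh feed = Na2CO3 in product, i.e. 264.5×0.218 = (1−0.628)·P·0.687.
P = 57.661/(0.687×0.372) = 225.62 kg/h.
Recycle R = 0.628×225.62 = 141.69 kg/h.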